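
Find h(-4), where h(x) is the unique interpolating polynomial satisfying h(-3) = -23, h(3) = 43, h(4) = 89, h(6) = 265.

Using Newton's divided-difference form:
h[-3,3] = (43 - (-23)) / (3 - (-3)) = 11
h[3,4] = (89 - 43) / (4 - 3) = 46
h[4,6] = (265 - 89) / (6 - 4) = 88
h[-3,3,4] = (46 - 11) / (4 - (-3)) = 5
h[3,4,6] = (88 - 46) / (6 - 3) = 14
h[-3,3,4,6] = (14 - 5) / (6 - (-3)) = 1
h(-4) = -23 + 11·(-1) + 5·(-1)·(-7) + 1·(-1)·(-7)·(-8) = -55

-55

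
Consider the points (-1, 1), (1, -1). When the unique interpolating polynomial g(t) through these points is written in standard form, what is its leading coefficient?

-1

The leading coefficient equals the top divided difference g[-1,1].
g[-1,1] = (-1 - 1) / (1 - (-1)) = -1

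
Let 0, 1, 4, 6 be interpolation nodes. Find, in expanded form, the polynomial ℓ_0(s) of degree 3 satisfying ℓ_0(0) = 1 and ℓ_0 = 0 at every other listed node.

ℓ_0(s) = -(1/24)s^3 + (11/24)s^2 - (17/12)s + 1

ℓ_0(s) = (s - 1)(s - 4)(s - 6) / [(-1)·(-4)·(-6)]
       = (s^3 - 11s^2 + 34s - 24) / (-24)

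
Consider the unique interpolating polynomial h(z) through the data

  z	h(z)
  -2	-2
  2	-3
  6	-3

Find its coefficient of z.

-1/4

Build the Lagrange basis polynomials:
L_0(z) = (z - 2)(z - 6) / [32] = (1/32)z^2 - (1/4)z + 3/8
L_1(z) = (z + 2)(z - 6) / [-16] = -(1/16)z^2 + (1/4)z + 3/4
L_2(z) = (z + 2)(z - 2) / [32] = (1/32)z^2 - 1/8
h(z) = (-2)·L_0 + (-3)·L_1 + (-3)·L_2
Only the coefficient of z is needed; take it from each L_i and combine:
(-2)·(-1/4) + (-3)·(1/4) + (-3)·(0) = -1/4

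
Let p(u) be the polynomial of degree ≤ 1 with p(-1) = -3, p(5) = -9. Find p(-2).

L_0(-2) = (-7)/[(-6)] = 7/6
L_1(-2) = (-1)/[(6)] = -1/6
Sum: (-3)·(7/6) + (-9)·(-1/6) = -2

-2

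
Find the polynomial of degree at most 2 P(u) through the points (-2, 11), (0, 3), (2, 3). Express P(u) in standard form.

P(u) = u^2 - 2u + 3

Build the Lagrange basis polynomials:
L_0(u) = u(u - 2) / [8] = (1/8)u^2 - (1/4)u
L_1(u) = (u + 2)(u - 2) / [-4] = -(1/4)u^2 + 1
L_2(u) = (u + 2)u / [8] = (1/8)u^2 + (1/4)u
P(u) = 11·L_0 + 3·L_1 + 3·L_2
  11·L_0(u) = (11/8)u^2 - (11/4)u
  3·L_1(u) = -(3/4)u^2 + 3
  3·L_2(u) = (3/8)u^2 + (3/4)u
Adding term by term: u^2 - 2u + 3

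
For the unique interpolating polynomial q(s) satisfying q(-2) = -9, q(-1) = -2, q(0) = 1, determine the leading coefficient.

-2

L_0(s) = (s + 1)s / [2] = (1/2)s^2 + (1/2)s
L_1(s) = (s + 2)s / [-1] = -s^2 - 2s
L_2(s) = (s + 2)(s + 1) / [2] = (1/2)s^2 + (3/2)s + 1
q(s) = (-9)·L_0 + (-2)·L_1 + 1·L_2
Only the coefficient of s^2 is needed; take it from each L_i and combine:
(-9)·(1/2) + (-2)·(-1) + 1·(1/2) = -2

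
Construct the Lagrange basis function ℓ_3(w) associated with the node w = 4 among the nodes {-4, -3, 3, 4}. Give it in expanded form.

ℓ_3(w) = (w + 4)(w + 3)(w - 3) / [(8)·(7)·(1)]
       = (w^3 + 4w^2 - 9w - 36) / (56)

ℓ_3(w) = (1/56)w^3 + (1/14)w^2 - (9/56)w - 9/14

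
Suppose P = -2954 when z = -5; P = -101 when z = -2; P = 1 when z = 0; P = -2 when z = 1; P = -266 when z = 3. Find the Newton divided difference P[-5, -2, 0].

P[-5,-2] = (-101 - (-2954)) / (-2 - (-5)) = 951
P[-2,0] = (1 - (-101)) / (0 - (-2)) = 51
P[-5,-2,0] = (51 - 951) / (0 - (-5)) = -180

-180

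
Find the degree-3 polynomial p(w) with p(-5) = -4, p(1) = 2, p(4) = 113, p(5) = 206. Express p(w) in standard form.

p(w) = w^3 + 4w^2 - 4w + 1

Newton's divided differences:
p[-5,1] = (2 - (-4)) / (1 - (-5)) = 1
p[1,4] = (113 - 2) / (4 - 1) = 37
p[4,5] = (206 - 113) / (5 - 4) = 93
p[-5,1,4] = (37 - 1) / (4 - (-5)) = 4
p[1,4,5] = (93 - 37) / (5 - 1) = 14
p[-5,1,4,5] = (14 - 4) / (5 - (-5)) = 1
p(w) = -4 + 1·(w + 5) + 4·(w + 5)(w - 1) + 1·(w + 5)(w - 1)(w - 4)
Expanding: p(w) = w^3 + 4w^2 - 4w + 1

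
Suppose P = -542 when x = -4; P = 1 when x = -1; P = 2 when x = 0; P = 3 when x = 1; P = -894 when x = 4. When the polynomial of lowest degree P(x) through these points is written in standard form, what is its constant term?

L_0(x) = (x + 1)x(x - 1)(x - 4) / [480] = (1/480)x^4 - (1/120)x^3 - (1/480)x^2 + (1/120)x
L_1(x) = (x + 4)x(x - 1)(x - 4) / [-30] = -(1/30)x^4 + (1/30)x^3 + (8/15)x^2 - (8/15)x
L_2(x) = (x + 4)(x + 1)(x - 1)(x - 4) / [16] = (1/16)x^4 - (17/16)x^2 + 1
L_3(x) = (x + 4)(x + 1)x(x - 4) / [-30] = -(1/30)x^4 - (1/30)x^3 + (8/15)x^2 + (8/15)x
L_4(x) = (x + 4)(x + 1)x(x - 1) / [480] = (1/480)x^4 + (1/120)x^3 - (1/480)x^2 - (1/120)x
P(x) = (-542)·L_0 + 1·L_1 + 2·L_2 + 3·L_3 + (-894)·L_4
Only the constant term is needed; take it from each L_i and combine:
(-542)·(0) + 1·(0) + 2·(1) + 3·(0) + (-894)·(0) = 2

2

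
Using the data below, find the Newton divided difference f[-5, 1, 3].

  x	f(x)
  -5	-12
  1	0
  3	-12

f[-5,1] = (0 - (-12)) / (1 - (-5)) = 2
f[1,3] = (-12 - 0) / (3 - 1) = -6
f[-5,1,3] = (-6 - 2) / (3 - (-5)) = -1

-1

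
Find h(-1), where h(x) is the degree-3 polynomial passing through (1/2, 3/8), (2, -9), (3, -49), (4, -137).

L_0(-1) = (-3)·(-4)·(-5)/[(-3/2)·(-5/2)·(-7/2)] = 32/7
L_1(-1) = (-3/2)·(-4)·(-5)/[(3/2)·(-1)·(-2)] = -10
L_2(-1) = (-3/2)·(-3)·(-5)/[(5/2)·(1)·(-1)] = 9
L_3(-1) = (-3/2)·(-3)·(-4)/[(7/2)·(2)·(1)] = -18/7
Sum: 3/8·(32/7) + (-9)·(-10) + (-49)·(9) + (-137)·(-18/7) = 3

3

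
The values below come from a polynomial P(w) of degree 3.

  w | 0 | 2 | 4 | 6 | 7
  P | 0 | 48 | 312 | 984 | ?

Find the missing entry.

1533

The 4 known values determine P uniquely (degree ≤ 3).
L_0(7) = (5)·(3)·(1)/[(-2)·(-4)·(-6)] = -5/16
L_1(7) = (7)·(3)·(1)/[(2)·(-2)·(-4)] = 21/16
L_2(7) = (7)·(5)·(1)/[(4)·(2)·(-2)] = -35/16
L_3(7) = (7)·(5)·(3)/[(6)·(4)·(2)] = 35/16
Sum: 0 + 48·(21/16) + 312·(-35/16) + 984·(35/16) = 1533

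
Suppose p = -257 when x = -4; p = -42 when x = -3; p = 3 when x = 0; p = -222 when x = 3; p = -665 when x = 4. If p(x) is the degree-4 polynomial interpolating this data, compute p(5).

-1562

Using Newton's divided-difference form:
p[-4,-3] = (-42 - (-257)) / (-3 - (-4)) = 215
p[-3,0] = (3 - (-42)) / (0 - (-3)) = 15
p[0,3] = (-222 - 3) / (3 - 0) = -75
p[3,4] = (-665 - (-222)) / (4 - 3) = -443
p[-4,-3,0] = (15 - 215) / (0 - (-4)) = -50
p[-3,0,3] = (-75 - 15) / (3 - (-3)) = -15
p[0,3,4] = (-443 - (-75)) / (4 - 0) = -92
p[-4,-3,0,3] = (-15 - (-50)) / (3 - (-4)) = 5
p[-3,0,3,4] = (-92 - (-15)) / (4 - (-3)) = -11
p[-4,-3,0,3,4] = (-11 - 5) / (4 - (-4)) = -2
p(5) = -257 + 215·(9) + (-50)·(9)·(8) + 5·(9)·(8)·(5) + (-2)·(9)·(8)·(5)·(2) = -1562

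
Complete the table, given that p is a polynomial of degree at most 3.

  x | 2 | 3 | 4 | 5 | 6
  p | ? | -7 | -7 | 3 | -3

The 4 known values determine p uniquely (degree ≤ 3).
Evaluate each Lagrange basis at x = 2:
L_0(2) = (-2)·(-3)·(-4)/[(-1)·(-2)·(-3)] = 4
L_1(2) = (-1)·(-3)·(-4)/[(1)·(-1)·(-2)] = -6
L_2(2) = (-1)·(-2)·(-4)/[(2)·(1)·(-1)] = 4
L_3(2) = (-1)·(-2)·(-3)/[(3)·(2)·(1)] = -1
Sum: (-7)·(4) + (-7)·(-6) + 3·(4) + (-3)·(-1) = 29

29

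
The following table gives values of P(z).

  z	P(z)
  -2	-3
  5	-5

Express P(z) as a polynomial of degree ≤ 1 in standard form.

L_0(z) = (z - 5) / [-7] = -(1/7)z + 5/7
L_1(z) = (z + 2) / [7] = (1/7)z + 2/7
P(z) = (-3)·L_0 + (-5)·L_1
  (-3)·L_0(z) = (3/7)z - 15/7
  (-5)·L_1(z) = -(5/7)z - 10/7
Adding term by term: -(2/7)z - 25/7

P(z) = -(2/7)z - 25/7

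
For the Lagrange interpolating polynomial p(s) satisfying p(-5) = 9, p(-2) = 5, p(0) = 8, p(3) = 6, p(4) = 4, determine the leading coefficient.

17/1080

The leading coefficient equals the top divided difference p[-5,-2,0,3,4].
p[-5,-2] = (5 - 9) / (-2 - (-5)) = -4/3
p[-2,0] = (8 - 5) / (0 - (-2)) = 3/2
p[0,3] = (6 - 8) / (3 - 0) = -2/3
p[3,4] = (4 - 6) / (4 - 3) = -2
p[-5,-2,0] = (3/2 - (-4/3)) / (0 - (-5)) = 17/30
p[-2,0,3] = (-2/3 - 3/2) / (3 - (-2)) = -13/30
p[0,3,4] = (-2 - (-2/3)) / (4 - 0) = -1/3
p[-5,-2,0,3] = (-13/30 - 17/30) / (3 - (-5)) = -1/8
p[-2,0,3,4] = (-1/3 - (-13/30)) / (4 - (-2)) = 1/60
p[-5,-2,0,3,4] = (1/60 - (-1/8)) / (4 - (-5)) = 17/1080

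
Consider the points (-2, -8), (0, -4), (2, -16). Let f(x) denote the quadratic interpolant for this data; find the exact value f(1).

-8

Evaluate each Lagrange basis at x = 1:
L_0(1) = (1)·(-1)/[(-2)·(-4)] = -1/8
L_1(1) = (3)·(-1)/[(2)·(-2)] = 3/4
L_2(1) = (3)·(1)/[(4)·(2)] = 3/8
Sum: (-8)·(-1/8) + (-4)·(3/4) + (-16)·(3/8) = -8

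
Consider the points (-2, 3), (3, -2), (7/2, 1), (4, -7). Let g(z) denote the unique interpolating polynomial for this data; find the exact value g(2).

Using Newton's divided-difference form:
g[-2,3] = (-2 - 3) / (3 - (-2)) = -1
g[3,7/2] = (1 - (-2)) / (7/2 - 3) = 6
g[7/2,4] = (-7 - 1) / (4 - 7/2) = -16
g[-2,3,7/2] = (6 - (-1)) / (7/2 - (-2)) = 14/11
g[3,7/2,4] = (-16 - 6) / (4 - 3) = -22
g[-2,3,7/2,4] = (-22 - 14/11) / (4 - (-2)) = -128/33
g(2) = 3 + (-1)·(4) + (14/11)·(4)·(-1) + (-128/33)·(4)·(-1)·(-3/2) = -323/11

-323/11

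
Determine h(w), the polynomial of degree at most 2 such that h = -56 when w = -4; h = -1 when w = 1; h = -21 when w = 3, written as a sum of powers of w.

Build the Lagrange basis polynomials:
L_0(w) = (w - 1)(w - 3) / [35] = (1/35)w^2 - (4/35)w + 3/35
L_1(w) = (w + 4)(w - 3) / [-10] = -(1/10)w^2 - (1/10)w + 6/5
L_2(w) = (w + 4)(w - 1) / [14] = (1/14)w^2 + (3/14)w - 2/7
h(w) = (-56)·L_0 + (-1)·L_1 + (-21)·L_2
  (-56)·L_0(w) = -(8/5)w^2 + (32/5)w - 24/5
  (-1)·L_1(w) = (1/10)w^2 + (1/10)w - 6/5
  (-21)·L_2(w) = -(3/2)w^2 - (9/2)w + 6
Adding term by term: -3w^2 + 2w

h(w) = -3w^2 + 2w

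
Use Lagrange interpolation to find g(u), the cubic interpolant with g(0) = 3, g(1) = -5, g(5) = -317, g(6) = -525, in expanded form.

Build the Lagrange basis polynomials:
L_0(u) = (u - 1)(u - 5)(u - 6) / [-30] = -(1/30)u^3 + (2/5)u^2 - (41/30)u + 1
L_1(u) = u(u - 5)(u - 6) / [20] = (1/20)u^3 - (11/20)u^2 + (3/2)u
L_2(u) = u(u - 1)(u - 6) / [-20] = -(1/20)u^3 + (7/20)u^2 - (3/10)u
L_3(u) = u(u - 1)(u - 5) / [30] = (1/30)u^3 - (1/5)u^2 + (1/6)u
g(u) = 3·L_0 + (-5)·L_1 + (-317)·L_2 + (-525)·L_3
  3·L_0(u) = -(1/10)u^3 + (6/5)u^2 - (41/10)u + 3
  (-5)·L_1(u) = -(1/4)u^3 + (11/4)u^2 - (15/2)u
  (-317)·L_2(u) = (317/20)u^3 - (2219/20)u^2 + (951/10)u
  (-525)·L_3(u) = -(35/2)u^3 + 105u^2 - (175/2)u
Adding term by term: -2u^3 - 2u^2 - 4u + 3

g(u) = -2u^3 - 2u^2 - 4u + 3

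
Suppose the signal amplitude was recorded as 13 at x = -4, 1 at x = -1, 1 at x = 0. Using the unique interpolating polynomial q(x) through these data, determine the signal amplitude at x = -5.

Using Newton's divided-difference form:
q[-4,-1] = (1 - 13) / (-1 - (-4)) = -4
q[-1,0] = (1 - 1) / (0 - (-1)) = 0
q[-4,-1,0] = (0 - (-4)) / (0 - (-4)) = 1
q(-5) = 13 + (-4)·(-1) + 1·(-1)·(-4) = 21

21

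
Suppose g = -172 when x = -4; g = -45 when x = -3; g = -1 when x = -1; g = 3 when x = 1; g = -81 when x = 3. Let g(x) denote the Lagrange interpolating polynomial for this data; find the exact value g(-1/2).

Evaluate each Lagrange basis at x = -1/2:
L_0(-1/2) = (5/2)·(1/2)·(-3/2)·(-7/2)/[(-1)·(-3)·(-5)·(-7)] = 1/16
L_1(-1/2) = (7/2)·(1/2)·(-3/2)·(-7/2)/[(1)·(-2)·(-4)·(-6)] = -49/256
L_2(-1/2) = (7/2)·(5/2)·(-3/2)·(-7/2)/[(3)·(2)·(-2)·(-4)] = 245/256
L_3(-1/2) = (7/2)·(5/2)·(1/2)·(-7/2)/[(5)·(4)·(2)·(-2)] = 49/256
L_4(-1/2) = (7/2)·(5/2)·(1/2)·(-3/2)/[(7)·(6)·(4)·(2)] = -5/256
Sum: (-172)·(1/16) + (-45)·(-49/256) + (-1)·(245/256) + 3·(49/256) + (-81)·(-5/256) = -15/16

-15/16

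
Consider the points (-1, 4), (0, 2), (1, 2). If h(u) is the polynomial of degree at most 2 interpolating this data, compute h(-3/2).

L_0(-3/2) = (-3/2)·(-5/2)/[(-1)·(-2)] = 15/8
L_1(-3/2) = (-1/2)·(-5/2)/[(1)·(-1)] = -5/4
L_2(-3/2) = (-1/2)·(-3/2)/[(2)·(1)] = 3/8
Sum: 4·(15/8) + 2·(-5/4) + 2·(3/8) = 23/4

23/4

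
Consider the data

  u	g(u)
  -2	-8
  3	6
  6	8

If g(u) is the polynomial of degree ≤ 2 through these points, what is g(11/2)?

8

Evaluate each Lagrange basis at u = 11/2:
L_0(11/2) = (5/2)·(-1/2)/[(-5)·(-8)] = -1/32
L_1(11/2) = (15/2)·(-1/2)/[(5)·(-3)] = 1/4
L_2(11/2) = (15/2)·(5/2)/[(8)·(3)] = 25/32
Sum: (-8)·(-1/32) + 6·(1/4) + 8·(25/32) = 8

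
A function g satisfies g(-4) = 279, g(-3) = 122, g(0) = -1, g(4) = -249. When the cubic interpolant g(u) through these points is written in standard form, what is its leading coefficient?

Build the Lagrange basis polynomials:
L_0(u) = (u + 3)u(u - 4) / [-32] = -(1/32)u^3 + (1/32)u^2 + (3/8)u
L_1(u) = (u + 4)u(u - 4) / [21] = (1/21)u^3 - (16/21)u
L_2(u) = (u + 4)(u + 3)(u - 4) / [-48] = -(1/48)u^3 - (1/16)u^2 + (1/3)u + 1
L_3(u) = (u + 4)(u + 3)u / [224] = (1/224)u^3 + (1/32)u^2 + (3/56)u
g(u) = 279·L_0 + 122·L_1 + (-1)·L_2 + (-249)·L_3
Only the coefficient of u^3 is needed; take it from each L_i and combine:
279·(-1/32) + 122·(1/21) + (-1)·(-1/48) + (-249)·(1/224) = -4

-4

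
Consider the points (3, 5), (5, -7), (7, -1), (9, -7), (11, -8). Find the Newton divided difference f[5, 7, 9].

f[5,7] = (-1 - (-7)) / (7 - 5) = 3
f[7,9] = (-7 - (-1)) / (9 - 7) = -3
f[5,7,9] = (-3 - 3) / (9 - 5) = -3/2

-3/2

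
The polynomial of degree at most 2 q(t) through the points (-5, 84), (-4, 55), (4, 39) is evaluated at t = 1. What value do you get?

L_0(1) = (5)·(-3)/[(-1)·(-9)] = -5/3
L_1(1) = (6)·(-3)/[(1)·(-8)] = 9/4
L_2(1) = (6)·(5)/[(9)·(8)] = 5/12
Sum: 84·(-5/3) + 55·(9/4) + 39·(5/12) = 0

0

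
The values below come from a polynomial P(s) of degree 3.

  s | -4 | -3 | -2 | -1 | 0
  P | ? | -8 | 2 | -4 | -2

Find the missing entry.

The 4 known values determine P uniquely (degree ≤ 3).
Evaluate each Lagrange basis at s = -4:
L_0(-4) = (-2)·(-3)·(-4)/[(-1)·(-2)·(-3)] = 4
L_1(-4) = (-1)·(-3)·(-4)/[(1)·(-1)·(-2)] = -6
L_2(-4) = (-1)·(-2)·(-4)/[(2)·(1)·(-1)] = 4
L_3(-4) = (-1)·(-2)·(-3)/[(3)·(2)·(1)] = -1
Sum: (-8)·(4) + 2·(-6) + (-4)·(4) + (-2)·(-1) = -58

-58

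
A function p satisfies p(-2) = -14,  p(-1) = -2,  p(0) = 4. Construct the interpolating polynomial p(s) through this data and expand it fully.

p(s) = -3s^2 + 3s + 4

Newton's divided differences:
p[-2,-1] = (-2 - (-14)) / (-1 - (-2)) = 12
p[-1,0] = (4 - (-2)) / (0 - (-1)) = 6
p[-2,-1,0] = (6 - 12) / (0 - (-2)) = -3
p(s) = -14 + 12·(s + 2) + (-3)·(s + 2)(s + 1)
Expanding: p(s) = -3s^2 + 3s + 4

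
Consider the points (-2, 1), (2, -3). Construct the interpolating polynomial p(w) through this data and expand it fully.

Build the Lagrange basis polynomials:
L_0(w) = (w - 2) / [-4] = -(1/4)w + 1/2
L_1(w) = (w + 2) / [4] = (1/4)w + 1/2
p(w) = 1·L_0 + (-3)·L_1
  1·L_0(w) = -(1/4)w + 1/2
  (-3)·L_1(w) = -(3/4)w - 3/2
Adding term by term: -w - 1

p(w) = -w - 1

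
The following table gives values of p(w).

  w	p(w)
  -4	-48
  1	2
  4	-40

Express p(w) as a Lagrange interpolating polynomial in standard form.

Build the Lagrange basis polynomials:
L_0(w) = (w - 1)(w - 4) / [40] = (1/40)w^2 - (1/8)w + 1/10
L_1(w) = (w + 4)(w - 4) / [-15] = -(1/15)w^2 + 16/15
L_2(w) = (w + 4)(w - 1) / [24] = (1/24)w^2 + (1/8)w - 1/6
p(w) = (-48)·L_0 + 2·L_1 + (-40)·L_2
  (-48)·L_0(w) = -(6/5)w^2 + 6w - 24/5
  2·L_1(w) = -(2/15)w^2 + 32/15
  (-40)·L_2(w) = -(5/3)w^2 - 5w + 20/3
Adding term by term: -3w^2 + w + 4

p(w) = -3w^2 + w + 4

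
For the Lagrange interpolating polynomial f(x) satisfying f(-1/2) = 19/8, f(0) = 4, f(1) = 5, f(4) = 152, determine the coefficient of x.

1

Build the Lagrange basis polynomials:
L_0(x) = x(x - 1)(x - 4) / [-27/8] = -(8/27)x^3 + (40/27)x^2 - (32/27)x
L_1(x) = (x + 1/2)(x - 1)(x - 4) / [2] = (1/2)x^3 - (9/4)x^2 + (3/4)x + 1
L_2(x) = (x + 1/2)x(x - 4) / [-9/2] = -(2/9)x^3 + (7/9)x^2 + (4/9)x
L_3(x) = (x + 1/2)x(x - 1) / [54] = (1/54)x^3 - (1/108)x^2 - (1/108)x
f(x) = (19/8)·L_0 + 4·L_1 + 5·L_2 + 152·L_3
Only the coefficient of x is needed; take it from each L_i and combine:
(19/8)·(-32/27) + 4·(3/4) + 5·(4/9) + 152·(-1/108) = 1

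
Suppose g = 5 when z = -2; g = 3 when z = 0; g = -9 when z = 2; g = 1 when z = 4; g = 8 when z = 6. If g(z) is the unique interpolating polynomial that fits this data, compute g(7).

L_0(7) = (7)·(5)·(3)·(1)/[(-2)·(-4)·(-6)·(-8)] = 35/128
L_1(7) = (9)·(5)·(3)·(1)/[(2)·(-2)·(-4)·(-6)] = -45/32
L_2(7) = (9)·(7)·(3)·(1)/[(4)·(2)·(-2)·(-4)] = 189/64
L_3(7) = (9)·(7)·(5)·(1)/[(6)·(4)·(2)·(-2)] = -105/32
L_4(7) = (9)·(7)·(5)·(3)/[(8)·(6)·(4)·(2)] = 315/128
Sum: 5·(35/128) + 3·(-45/32) + (-9)·(189/64) + 1·(-105/32) + 8·(315/128) = -1667/128

-1667/128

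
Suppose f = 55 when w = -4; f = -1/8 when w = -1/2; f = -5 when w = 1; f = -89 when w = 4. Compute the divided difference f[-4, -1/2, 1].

5/2

f[-4,-1/2] = (-1/8 - 55) / (-1/2 - (-4)) = -63/4
f[-1/2,1] = (-5 - (-1/8)) / (1 - (-1/2)) = -13/4
f[-4,-1/2,1] = (-13/4 - (-63/4)) / (1 - (-4)) = 5/2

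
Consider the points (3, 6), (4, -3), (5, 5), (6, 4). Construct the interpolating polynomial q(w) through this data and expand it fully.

Build the Lagrange basis polynomials:
L_0(w) = (w - 4)(w - 5)(w - 6) / [-6] = -(1/6)w^3 + (5/2)w^2 - (37/3)w + 20
L_1(w) = (w - 3)(w - 5)(w - 6) / [2] = (1/2)w^3 - 7w^2 + (63/2)w - 45
L_2(w) = (w - 3)(w - 4)(w - 6) / [-2] = -(1/2)w^3 + (13/2)w^2 - 27w + 36
L_3(w) = (w - 3)(w - 4)(w - 5) / [6] = (1/6)w^3 - 2w^2 + (47/6)w - 10
q(w) = 6·L_0 + (-3)·L_1 + 5·L_2 + 4·L_3
  6·L_0(w) = -w^3 + 15w^2 - 74w + 120
  (-3)·L_1(w) = -(3/2)w^3 + 21w^2 - (189/2)w + 135
  5·L_2(w) = -(5/2)w^3 + (65/2)w^2 - 135w + 180
  4·L_3(w) = (2/3)w^3 - 8w^2 + (94/3)w - 40
Adding term by term: -(13/3)w^3 + (121/2)w^2 - (1633/6)w + 395

q(w) = -(13/3)w^3 + (121/2)w^2 - (1633/6)w + 395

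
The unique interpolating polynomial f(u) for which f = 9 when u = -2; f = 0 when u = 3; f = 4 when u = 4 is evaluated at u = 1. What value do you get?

-11/5

Evaluate each Lagrange basis at u = 1:
L_0(1) = (-2)·(-3)/[(-5)·(-6)] = 1/5
L_1(1) = (3)·(-3)/[(5)·(-1)] = 9/5
L_2(1) = (3)·(-2)/[(6)·(1)] = -1
Sum: 9·(1/5) + 0 + 4·(-1) = -11/5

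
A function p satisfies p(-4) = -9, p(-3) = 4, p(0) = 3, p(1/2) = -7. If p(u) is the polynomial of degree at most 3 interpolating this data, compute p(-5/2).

188/21

Using Newton's divided-difference form:
p[-4,-3] = (4 - (-9)) / (-3 - (-4)) = 13
p[-3,0] = (3 - 4) / (0 - (-3)) = -1/3
p[0,1/2] = (-7 - 3) / (1/2 - 0) = -20
p[-4,-3,0] = (-1/3 - 13) / (0 - (-4)) = -10/3
p[-3,0,1/2] = (-20 - (-1/3)) / (1/2 - (-3)) = -118/21
p[-4,-3,0,1/2] = (-118/21 - (-10/3)) / (1/2 - (-4)) = -32/63
p(-5/2) = -9 + 13·(3/2) + (-10/3)·(3/2)·(1/2) + (-32/63)·(3/2)·(1/2)·(-5/2) = 188/21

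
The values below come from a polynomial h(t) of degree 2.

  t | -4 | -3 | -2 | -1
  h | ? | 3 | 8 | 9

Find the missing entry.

-6

The 3 known values determine h uniquely (degree ≤ 2).
Evaluate each Lagrange basis at t = -4:
L_0(-4) = (-2)·(-3)/[(-1)·(-2)] = 3
L_1(-4) = (-1)·(-3)/[(1)·(-1)] = -3
L_2(-4) = (-1)·(-2)/[(2)·(1)] = 1
Sum: 3·(3) + 8·(-3) + 9·(1) = -6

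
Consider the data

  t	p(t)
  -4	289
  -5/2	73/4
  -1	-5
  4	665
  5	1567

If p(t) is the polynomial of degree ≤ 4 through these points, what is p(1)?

-1

Evaluate each Lagrange basis at t = 1:
L_0(1) = (7/2)·(2)·(-3)·(-4)/[(-3/2)·(-3)·(-8)·(-9)] = 7/27
L_1(1) = (5)·(2)·(-3)·(-4)/[(3/2)·(-3/2)·(-13/2)·(-15/2)] = -128/117
L_2(1) = (5)·(7/2)·(-3)·(-4)/[(3)·(3/2)·(-5)·(-6)] = 14/9
L_3(1) = (5)·(7/2)·(2)·(-4)/[(8)·(13/2)·(5)·(-1)] = 7/13
L_4(1) = (5)·(7/2)·(2)·(-3)/[(9)·(15/2)·(6)·(1)] = -7/27
Sum: 289·(7/27) + 73/4·(-128/117) + (-5)·(14/9) + 665·(7/13) + 1567·(-7/27) = -1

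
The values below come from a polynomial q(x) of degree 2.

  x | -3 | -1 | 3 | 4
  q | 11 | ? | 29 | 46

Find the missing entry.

1

The 3 known values determine q uniquely (degree ≤ 2).
L_0(-1) = (-4)·(-5)/[(-6)·(-7)] = 10/21
L_1(-1) = (2)·(-5)/[(6)·(-1)] = 5/3
L_2(-1) = (2)·(-4)/[(7)·(1)] = -8/7
Sum: 11·(10/21) + 29·(5/3) + 46·(-8/7) = 1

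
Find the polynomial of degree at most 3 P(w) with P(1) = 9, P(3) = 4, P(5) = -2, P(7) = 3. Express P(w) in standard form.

Newton's divided differences:
P[1,3] = (4 - 9) / (3 - 1) = -5/2
P[3,5] = (-2 - 4) / (5 - 3) = -3
P[5,7] = (3 - (-2)) / (7 - 5) = 5/2
P[1,3,5] = (-3 - (-5/2)) / (5 - 1) = -1/8
P[3,5,7] = (5/2 - (-3)) / (7 - 3) = 11/8
P[1,3,5,7] = (11/8 - (-1/8)) / (7 - 1) = 1/4
P(w) = 9 + (-5/2)·(w - 1) + (-1/8)·(w - 1)(w - 3) + (1/4)·(w - 1)(w - 3)(w - 5)
Expanding: P(w) = (1/4)w^3 - (19/8)w^2 + (15/4)w + 59/8

P(w) = (1/4)w^3 - (19/8)w^2 + (15/4)w + 59/8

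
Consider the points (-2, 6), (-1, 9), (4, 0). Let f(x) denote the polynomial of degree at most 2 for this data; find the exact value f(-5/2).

L_0(-5/2) = (-3/2)·(-13/2)/[(-1)·(-6)] = 13/8
L_1(-5/2) = (-1/2)·(-13/2)/[(1)·(-5)] = -13/20
L_2(-5/2) = (-1/2)·(-3/2)/[(6)·(5)] = 1/40
Sum: 6·(13/8) + 9·(-13/20) + 0 = 39/10

39/10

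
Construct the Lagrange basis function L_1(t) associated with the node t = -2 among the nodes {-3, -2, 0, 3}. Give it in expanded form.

L_1(t) = (t + 3)t(t - 3) / [(1)·(-2)·(-5)]
       = (t^3 - 9t) / (10)

L_1(t) = (1/10)t^3 - (9/10)t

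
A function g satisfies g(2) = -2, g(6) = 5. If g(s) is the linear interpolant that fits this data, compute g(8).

Evaluate each Lagrange basis at s = 8:
L_0(8) = (2)/[(-4)] = -1/2
L_1(8) = (6)/[(4)] = 3/2
Sum: (-2)·(-1/2) + 5·(3/2) = 17/2

17/2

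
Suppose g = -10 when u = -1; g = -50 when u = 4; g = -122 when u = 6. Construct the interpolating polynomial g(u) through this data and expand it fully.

g(u) = -4u^2 + 4u - 2

L_0(u) = (u - 4)(u - 6) / [35] = (1/35)u^2 - (2/7)u + 24/35
L_1(u) = (u + 1)(u - 6) / [-10] = -(1/10)u^2 + (1/2)u + 3/5
L_2(u) = (u + 1)(u - 4) / [14] = (1/14)u^2 - (3/14)u - 2/7
g(u) = (-10)·L_0 + (-50)·L_1 + (-122)·L_2
  (-10)·L_0(u) = -(2/7)u^2 + (20/7)u - 48/7
  (-50)·L_1(u) = 5u^2 - 25u - 30
  (-122)·L_2(u) = -(61/7)u^2 + (183/7)u + 244/7
Adding term by term: -4u^2 + 4u - 2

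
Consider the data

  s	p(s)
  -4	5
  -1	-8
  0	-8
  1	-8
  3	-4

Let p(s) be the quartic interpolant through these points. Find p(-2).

-103/14

Evaluate each Lagrange basis at s = -2:
L_0(-2) = (-1)·(-2)·(-3)·(-5)/[(-3)·(-4)·(-5)·(-7)] = 1/14
L_1(-2) = (2)·(-2)·(-3)·(-5)/[(3)·(-1)·(-2)·(-4)] = 5/2
L_2(-2) = (2)·(-1)·(-3)·(-5)/[(4)·(1)·(-1)·(-3)] = -5/2
L_3(-2) = (2)·(-1)·(-2)·(-5)/[(5)·(2)·(1)·(-2)] = 1
L_4(-2) = (2)·(-1)·(-2)·(-3)/[(7)·(4)·(3)·(2)] = -1/14
Sum: 5·(1/14) + (-8)·(5/2) + (-8)·(-5/2) + (-8)·(1) + (-4)·(-1/14) = -103/14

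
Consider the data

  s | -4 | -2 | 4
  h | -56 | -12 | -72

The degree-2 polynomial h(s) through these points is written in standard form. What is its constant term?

Build the Lagrange basis polynomials:
L_0(s) = (s + 2)(s - 4) / [16] = (1/16)s^2 - (1/8)s - 1/2
L_1(s) = (s + 4)(s - 4) / [-12] = -(1/12)s^2 + 4/3
L_2(s) = (s + 4)(s + 2) / [48] = (1/48)s^2 + (1/8)s + 1/6
h(s) = (-56)·L_0 + (-12)·L_1 + (-72)·L_2
Only the constant term is needed; take it from each L_i and combine:
(-56)·(-1/2) + (-12)·(4/3) + (-72)·(1/6) = 0

0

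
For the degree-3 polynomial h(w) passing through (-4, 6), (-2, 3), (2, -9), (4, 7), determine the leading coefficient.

L_0(w) = (w + 2)(w - 2)(w - 4) / [-96] = -(1/96)w^3 + (1/24)w^2 + (1/24)w - 1/6
L_1(w) = (w + 4)(w - 2)(w - 4) / [48] = (1/48)w^3 - (1/24)w^2 - (1/3)w + 2/3
L_2(w) = (w + 4)(w + 2)(w - 4) / [-48] = -(1/48)w^3 - (1/24)w^2 + (1/3)w + 2/3
L_3(w) = (w + 4)(w + 2)(w - 2) / [96] = (1/96)w^3 + (1/24)w^2 - (1/24)w - 1/6
h(w) = 6·L_0 + 3·L_1 + (-9)·L_2 + 7·L_3
Only the coefficient of w^3 is needed; take it from each L_i and combine:
6·(-1/96) + 3·(1/48) + (-9)·(-1/48) + 7·(1/96) = 25/96

25/96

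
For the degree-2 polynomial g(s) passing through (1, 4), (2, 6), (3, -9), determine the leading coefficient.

The leading coefficient equals the top divided difference g[1,2,3].
g[1,2] = (6 - 4) / (2 - 1) = 2
g[2,3] = (-9 - 6) / (3 - 2) = -15
g[1,2,3] = (-15 - 2) / (3 - 1) = -17/2

-17/2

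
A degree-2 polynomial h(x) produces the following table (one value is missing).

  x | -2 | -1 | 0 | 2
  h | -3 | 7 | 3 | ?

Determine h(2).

-47

The 3 known values determine h uniquely (degree ≤ 2).
L_0(2) = (3)·(2)/[(-1)·(-2)] = 3
L_1(2) = (4)·(2)/[(1)·(-1)] = -8
L_2(2) = (4)·(3)/[(2)·(1)] = 6
Sum: (-3)·(3) + 7·(-8) + 3·(6) = -47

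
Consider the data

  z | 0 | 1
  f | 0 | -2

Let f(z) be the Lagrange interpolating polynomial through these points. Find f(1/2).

-1

Evaluate each Lagrange basis at z = 1/2:
L_0(1/2) = (-1/2)/[(-1)] = 1/2
L_1(1/2) = (1/2)/[(1)] = 1/2
Sum: 0 + (-2)·(1/2) = -1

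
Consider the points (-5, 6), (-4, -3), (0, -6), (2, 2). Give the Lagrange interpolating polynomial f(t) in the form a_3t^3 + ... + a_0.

f(t) = -(103/840)t^3 + (153/280)t^2 + (1427/420)t - 6

Build the Lagrange basis polynomials:
L_0(t) = (t + 4)t(t - 2) / [-35] = -(1/35)t^3 - (2/35)t^2 + (8/35)t
L_1(t) = (t + 5)t(t - 2) / [24] = (1/24)t^3 + (1/8)t^2 - (5/12)t
L_2(t) = (t + 5)(t + 4)(t - 2) / [-40] = -(1/40)t^3 - (7/40)t^2 - (1/20)t + 1
L_3(t) = (t + 5)(t + 4)t / [84] = (1/84)t^3 + (3/28)t^2 + (5/21)t
f(t) = 6·L_0 + (-3)·L_1 + (-6)·L_2 + 2·L_3
  6·L_0(t) = -(6/35)t^3 - (12/35)t^2 + (48/35)t
  (-3)·L_1(t) = -(1/8)t^3 - (3/8)t^2 + (5/4)t
  (-6)·L_2(t) = (3/20)t^3 + (21/20)t^2 + (3/10)t - 6
  2·L_3(t) = (1/42)t^3 + (3/14)t^2 + (10/21)t
Adding term by term: -(103/840)t^3 + (153/280)t^2 + (1427/420)t - 6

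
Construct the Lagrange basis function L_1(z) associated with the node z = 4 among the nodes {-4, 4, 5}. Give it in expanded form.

L_1(z) = -(1/8)z^2 + (1/8)z + 5/2

L_1(z) = (z + 4)(z - 5) / [(8)·(-1)]
       = (z^2 - z - 20) / (-8)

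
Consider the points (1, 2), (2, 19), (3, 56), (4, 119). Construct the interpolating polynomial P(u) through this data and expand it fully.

L_0(u) = (u - 2)(u - 3)(u - 4) / [-6] = -(1/6)u^3 + (3/2)u^2 - (13/3)u + 4
L_1(u) = (u - 1)(u - 3)(u - 4) / [2] = (1/2)u^3 - 4u^2 + (19/2)u - 6
L_2(u) = (u - 1)(u - 2)(u - 4) / [-2] = -(1/2)u^3 + (7/2)u^2 - 7u + 4
L_3(u) = (u - 1)(u - 2)(u - 3) / [6] = (1/6)u^3 - u^2 + (11/6)u - 1
P(u) = 2·L_0 + 19·L_1 + 56·L_2 + 119·L_3
  2·L_0(u) = -(1/3)u^3 + 3u^2 - (26/3)u + 8
  19·L_1(u) = (19/2)u^3 - 76u^2 + (361/2)u - 114
  56·L_2(u) = -28u^3 + 196u^2 - 392u + 224
  119·L_3(u) = (119/6)u^3 - 119u^2 + (1309/6)u - 119
Adding term by term: u^3 + 4u^2 - 2u - 1

P(u) = u^3 + 4u^2 - 2u - 1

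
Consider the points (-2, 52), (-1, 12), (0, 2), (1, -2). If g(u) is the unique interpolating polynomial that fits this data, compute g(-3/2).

107/4

L_0(-3/2) = (-1/2)·(-3/2)·(-5/2)/[(-1)·(-2)·(-3)] = 5/16
L_1(-3/2) = (1/2)·(-3/2)·(-5/2)/[(1)·(-1)·(-2)] = 15/16
L_2(-3/2) = (1/2)·(-1/2)·(-5/2)/[(2)·(1)·(-1)] = -5/16
L_3(-3/2) = (1/2)·(-1/2)·(-3/2)/[(3)·(2)·(1)] = 1/16
Sum: 52·(5/16) + 12·(15/16) + 2·(-5/16) + (-2)·(1/16) = 107/4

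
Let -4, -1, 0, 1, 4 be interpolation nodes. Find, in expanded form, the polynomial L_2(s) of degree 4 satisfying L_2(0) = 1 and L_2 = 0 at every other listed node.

L_2(s) = (1/16)s^4 - (17/16)s^2 + 1

L_2(s) = (s + 4)(s + 1)(s - 1)(s - 4) / [(4)·(1)·(-1)·(-4)]
       = (s^4 - 17s^2 + 16) / (16)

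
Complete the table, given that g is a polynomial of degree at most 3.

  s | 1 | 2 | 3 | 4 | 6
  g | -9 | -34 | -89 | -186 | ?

The 4 known values determine g uniquely (degree ≤ 3).
L_0(6) = (4)·(3)·(2)/[(-1)·(-2)·(-3)] = -4
L_1(6) = (5)·(3)·(2)/[(1)·(-1)·(-2)] = 15
L_2(6) = (5)·(4)·(2)/[(2)·(1)·(-1)] = -20
L_3(6) = (5)·(4)·(3)/[(3)·(2)·(1)] = 10
Sum: (-9)·(-4) + (-34)·(15) + (-89)·(-20) + (-186)·(10) = -554

-554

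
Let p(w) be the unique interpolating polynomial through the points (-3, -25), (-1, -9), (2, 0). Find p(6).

L_0(6) = (7)·(4)/[(-2)·(-5)] = 14/5
L_1(6) = (9)·(4)/[(2)·(-3)] = -6
L_2(6) = (9)·(7)/[(5)·(3)] = 21/5
Sum: (-25)·(14/5) + (-9)·(-6) + 0 = -16

-16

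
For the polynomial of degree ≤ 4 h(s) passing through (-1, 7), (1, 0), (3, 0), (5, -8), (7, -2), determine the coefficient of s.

Build the Lagrange basis polynomials:
L_0(s) = (s - 1)(s - 3)(s - 5)(s - 7) / [384] = (1/384)s^4 - (1/24)s^3 + (43/192)s^2 - (11/24)s + 35/128
L_1(s) = (s + 1)(s - 3)(s - 5)(s - 7) / [-96] = -(1/96)s^4 + (7/48)s^3 - (7/12)s^2 + (17/48)s + 35/32
L_2(s) = (s + 1)(s - 1)(s - 5)(s - 7) / [64] = (1/64)s^4 - (3/16)s^3 + (17/32)s^2 + (3/16)s - 35/64
L_3(s) = (s + 1)(s - 1)(s - 3)(s - 7) / [-96] = -(1/96)s^4 + (5/48)s^3 - (5/24)s^2 - (5/48)s + 7/32
L_4(s) = (s + 1)(s - 1)(s - 3)(s - 5) / [384] = (1/384)s^4 - (1/48)s^3 + (7/192)s^2 + (1/48)s - 5/128
h(s) = 7·L_0 + 0·L_1 + 0·L_2 + (-8)·L_3 + (-2)·L_4
Only the coefficient of s is needed; take it from each L_i and combine:
7·(-11/24) + 0·(17/48) + 0·(3/16) + (-8)·(-5/48) + (-2)·(1/48) = -29/12

-29/12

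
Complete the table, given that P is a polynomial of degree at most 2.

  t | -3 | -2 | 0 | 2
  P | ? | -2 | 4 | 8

The 3 known values determine P uniquely (degree ≤ 2).
Evaluate each Lagrange basis at t = -3:
L_0(-3) = (-3)·(-5)/[(-2)·(-4)] = 15/8
L_1(-3) = (-1)·(-5)/[(2)·(-2)] = -5/4
L_2(-3) = (-1)·(-3)/[(4)·(2)] = 3/8
Sum: (-2)·(15/8) + 4·(-5/4) + 8·(3/8) = -23/4

-23/4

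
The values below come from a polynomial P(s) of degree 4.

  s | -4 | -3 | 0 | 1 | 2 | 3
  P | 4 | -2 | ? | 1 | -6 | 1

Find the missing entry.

299/35

The 5 known values determine P uniquely (degree ≤ 4).
L_0(0) = (3)·(-1)·(-2)·(-3)/[(-1)·(-5)·(-6)·(-7)] = -3/35
L_1(0) = (4)·(-1)·(-2)·(-3)/[(1)·(-4)·(-5)·(-6)] = 1/5
L_2(0) = (4)·(3)·(-2)·(-3)/[(5)·(4)·(-1)·(-2)] = 9/5
L_3(0) = (4)·(3)·(-1)·(-3)/[(6)·(5)·(1)·(-1)] = -6/5
L_4(0) = (4)·(3)·(-1)·(-2)/[(7)·(6)·(2)·(1)] = 2/7
Sum: 4·(-3/35) + (-2)·(1/5) + 1·(9/5) + (-6)·(-6/5) + 1·(2/7) = 299/35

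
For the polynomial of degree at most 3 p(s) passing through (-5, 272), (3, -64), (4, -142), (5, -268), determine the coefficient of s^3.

-2

The leading coefficient equals the top divided difference p[-5,3,4,5].
p[-5,3] = (-64 - 272) / (3 - (-5)) = -42
p[3,4] = (-142 - (-64)) / (4 - 3) = -78
p[4,5] = (-268 - (-142)) / (5 - 4) = -126
p[-5,3,4] = (-78 - (-42)) / (4 - (-5)) = -4
p[3,4,5] = (-126 - (-78)) / (5 - 3) = -24
p[-5,3,4,5] = (-24 - (-4)) / (5 - (-5)) = -2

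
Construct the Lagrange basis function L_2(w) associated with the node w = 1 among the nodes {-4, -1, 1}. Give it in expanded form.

L_2(w) = (1/10)w^2 + (1/2)w + 2/5

L_2(w) = (w + 4)(w + 1) / [(5)·(2)]
       = (w^2 + 5w + 4) / (10)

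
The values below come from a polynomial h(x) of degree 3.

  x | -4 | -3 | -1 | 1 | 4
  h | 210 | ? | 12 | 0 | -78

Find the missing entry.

The 4 known values determine h uniquely (degree ≤ 3).
Evaluate each Lagrange basis at x = -3:
L_0(-3) = (-2)·(-4)·(-7)/[(-3)·(-5)·(-8)] = 7/15
L_1(-3) = (1)·(-4)·(-7)/[(3)·(-2)·(-5)] = 14/15
L_2(-3) = (1)·(-2)·(-7)/[(5)·(2)·(-3)] = -7/15
L_3(-3) = (1)·(-2)·(-4)/[(8)·(5)·(3)] = 1/15
Sum: 210·(7/15) + 12·(14/15) + 0 + (-78)·(1/15) = 104

104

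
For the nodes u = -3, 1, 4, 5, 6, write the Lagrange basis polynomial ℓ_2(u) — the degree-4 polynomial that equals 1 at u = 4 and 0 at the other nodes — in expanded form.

ℓ_2(u) = (u + 3)(u - 1)(u - 5)(u - 6) / [(7)·(3)·(-1)·(-2)]
       = (u^4 - 9u^3 + 5u^2 + 93u - 90) / (42)

ℓ_2(u) = (1/42)u^4 - (3/14)u^3 + (5/42)u^2 + (31/14)u - 15/7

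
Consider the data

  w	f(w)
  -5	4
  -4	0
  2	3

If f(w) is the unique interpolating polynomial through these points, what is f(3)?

Using Newton's divided-difference form:
f[-5,-4] = (0 - 4) / (-4 - (-5)) = -4
f[-4,2] = (3 - 0) / (2 - (-4)) = 1/2
f[-5,-4,2] = (1/2 - (-4)) / (2 - (-5)) = 9/14
f(3) = 4 + (-4)·(8) + (9/14)·(8)·(7) = 8

8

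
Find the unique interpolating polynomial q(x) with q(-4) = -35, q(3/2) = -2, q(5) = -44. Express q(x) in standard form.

L_0(x) = (x - 3/2)(x - 5) / [99/2] = (2/99)x^2 - (13/99)x + 5/33
L_1(x) = (x + 4)(x - 5) / [-77/4] = -(4/77)x^2 + (4/77)x + 80/77
L_2(x) = (x + 4)(x - 3/2) / [63/2] = (2/63)x^2 + (5/63)x - 4/21
q(x) = (-35)·L_0 + (-2)·L_1 + (-44)·L_2
  (-35)·L_0(x) = -(70/99)x^2 + (455/99)x - 175/33
  (-2)·L_1(x) = (8/77)x^2 - (8/77)x - 160/77
  (-44)·L_2(x) = -(88/63)x^2 - (220/63)x + 176/21
Adding term by term: -2x^2 + x + 1

q(x) = -2x^2 + x + 1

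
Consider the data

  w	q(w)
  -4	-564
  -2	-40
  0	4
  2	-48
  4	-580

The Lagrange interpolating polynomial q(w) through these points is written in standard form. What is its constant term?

L_0(w) = (w + 2)w(w - 2)(w - 4) / [384] = (1/384)w^4 - (1/96)w^3 - (1/96)w^2 + (1/24)w
L_1(w) = (w + 4)w(w - 2)(w - 4) / [-96] = -(1/96)w^4 + (1/48)w^3 + (1/6)w^2 - (1/3)w
L_2(w) = (w + 4)(w + 2)(w - 2)(w - 4) / [64] = (1/64)w^4 - (5/16)w^2 + 1
L_3(w) = (w + 4)(w + 2)w(w - 4) / [-96] = -(1/96)w^4 - (1/48)w^3 + (1/6)w^2 + (1/3)w
L_4(w) = (w + 4)(w + 2)w(w - 2) / [384] = (1/384)w^4 + (1/96)w^3 - (1/96)w^2 - (1/24)w
q(w) = (-564)·L_0 + (-40)·L_1 + 4·L_2 + (-48)·L_3 + (-580)·L_4
Only the constant term is needed; take it from each L_i and combine:
(-564)·(0) + (-40)·(0) + 4·(1) + (-48)·(0) + (-580)·(0) = 4

4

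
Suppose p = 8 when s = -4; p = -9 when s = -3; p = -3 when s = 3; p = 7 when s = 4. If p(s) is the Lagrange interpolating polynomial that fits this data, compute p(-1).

Evaluate each Lagrange basis at s = -1:
L_0(-1) = (2)·(-4)·(-5)/[(-1)·(-7)·(-8)] = -5/7
L_1(-1) = (3)·(-4)·(-5)/[(1)·(-6)·(-7)] = 10/7
L_2(-1) = (3)·(2)·(-5)/[(7)·(6)·(-1)] = 5/7
L_3(-1) = (3)·(2)·(-4)/[(8)·(7)·(1)] = -3/7
Sum: 8·(-5/7) + (-9)·(10/7) + (-3)·(5/7) + 7·(-3/7) = -166/7

-166/7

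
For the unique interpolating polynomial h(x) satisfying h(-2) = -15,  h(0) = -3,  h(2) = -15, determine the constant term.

Build the Lagrange basis polynomials:
L_0(x) = x(x - 2) / [8] = (1/8)x^2 - (1/4)x
L_1(x) = (x + 2)(x - 2) / [-4] = -(1/4)x^2 + 1
L_2(x) = (x + 2)x / [8] = (1/8)x^2 + (1/4)x
h(x) = (-15)·L_0 + (-3)·L_1 + (-15)·L_2
Only the constant term is needed; take it from each L_i and combine:
(-15)·(0) + (-3)·(1) + (-15)·(0) = -3

-3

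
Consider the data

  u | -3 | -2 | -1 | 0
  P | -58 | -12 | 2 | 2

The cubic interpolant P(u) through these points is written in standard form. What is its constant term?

2

Build the Lagrange basis polynomials:
L_0(u) = (u + 2)(u + 1)u / [-6] = -(1/6)u^3 - (1/2)u^2 - (1/3)u
L_1(u) = (u + 3)(u + 1)u / [2] = (1/2)u^3 + 2u^2 + (3/2)u
L_2(u) = (u + 3)(u + 2)u / [-2] = -(1/2)u^3 - (5/2)u^2 - 3u
L_3(u) = (u + 3)(u + 2)(u + 1) / [6] = (1/6)u^3 + u^2 + (11/6)u + 1
P(u) = (-58)·L_0 + (-12)·L_1 + 2·L_2 + 2·L_3
Only the constant term is needed; take it from each L_i and combine:
(-58)·(0) + (-12)·(0) + 2·(0) + 2·(1) = 2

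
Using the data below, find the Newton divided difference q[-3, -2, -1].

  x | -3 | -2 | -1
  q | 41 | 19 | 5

q[-3,-2] = (19 - 41) / (-2 - (-3)) = -22
q[-2,-1] = (5 - 19) / (-1 - (-2)) = -14
q[-3,-2,-1] = (-14 - (-22)) / (-1 - (-3)) = 4

4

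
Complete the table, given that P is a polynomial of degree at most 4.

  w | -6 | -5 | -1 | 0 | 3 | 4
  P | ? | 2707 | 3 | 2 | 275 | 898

5558

The 5 known values determine P uniquely (degree ≤ 4).
L_0(-6) = (-5)·(-6)·(-9)·(-10)/[(-4)·(-5)·(-8)·(-9)] = 15/8
L_1(-6) = (-1)·(-6)·(-9)·(-10)/[(4)·(-1)·(-4)·(-5)] = -27/4
L_2(-6) = (-1)·(-5)·(-9)·(-10)/[(5)·(1)·(-3)·(-4)] = 15/2
L_3(-6) = (-1)·(-5)·(-6)·(-10)/[(8)·(4)·(3)·(-1)] = -25/8
L_4(-6) = (-1)·(-5)·(-6)·(-9)/[(9)·(5)·(4)·(1)] = 3/2
Sum: 2707·(15/8) + 3·(-27/4) + 2·(15/2) + 275·(-25/8) + 898·(3/2) = 5558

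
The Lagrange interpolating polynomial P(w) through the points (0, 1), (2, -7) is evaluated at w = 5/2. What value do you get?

-9

L_0(5/2) = (1/2)/[(-2)] = -1/4
L_1(5/2) = (5/2)/[(2)] = 5/4
Sum: 1·(-1/4) + (-7)·(5/4) = -9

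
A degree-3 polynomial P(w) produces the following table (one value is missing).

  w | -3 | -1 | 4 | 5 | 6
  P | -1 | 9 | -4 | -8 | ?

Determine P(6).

The 4 known values determine P uniquely (degree ≤ 3).
Evaluate each Lagrange basis at w = 6:
L_0(6) = (7)·(2)·(1)/[(-2)·(-7)·(-8)] = -1/8
L_1(6) = (9)·(2)·(1)/[(2)·(-5)·(-6)] = 3/10
L_2(6) = (9)·(7)·(1)/[(7)·(5)·(-1)] = -9/5
L_3(6) = (9)·(7)·(2)/[(8)·(6)·(1)] = 21/8
Sum: (-1)·(-1/8) + 9·(3/10) + (-4)·(-9/5) + (-8)·(21/8) = -439/40

-439/40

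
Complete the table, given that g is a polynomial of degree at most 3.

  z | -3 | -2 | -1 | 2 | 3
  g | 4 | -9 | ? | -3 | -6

The 4 known values determine g uniquely (degree ≤ 3).
L_0(-1) = (1)·(-3)·(-4)/[(-1)·(-5)·(-6)] = -2/5
L_1(-1) = (2)·(-3)·(-4)/[(1)·(-4)·(-5)] = 6/5
L_2(-1) = (2)·(1)·(-4)/[(5)·(4)·(-1)] = 2/5
L_3(-1) = (2)·(1)·(-3)/[(6)·(5)·(1)] = -1/5
Sum: 4·(-2/5) + (-9)·(6/5) + (-3)·(2/5) + (-6)·(-1/5) = -62/5

-62/5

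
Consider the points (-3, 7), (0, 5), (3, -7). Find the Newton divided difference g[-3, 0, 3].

g[-3,0] = (5 - 7) / (0 - (-3)) = -2/3
g[0,3] = (-7 - 5) / (3 - 0) = -4
g[-3,0,3] = (-4 - (-2/3)) / (3 - (-3)) = -5/9

-5/9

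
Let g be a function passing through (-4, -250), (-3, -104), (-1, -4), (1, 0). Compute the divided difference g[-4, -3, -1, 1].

4

g[-4,-3] = (-104 - (-250)) / (-3 - (-4)) = 146
g[-3,-1] = (-4 - (-104)) / (-1 - (-3)) = 50
g[-1,1] = (0 - (-4)) / (1 - (-1)) = 2
g[-4,-3,-1] = (50 - 146) / (-1 - (-4)) = -32
g[-3,-1,1] = (2 - 50) / (1 - (-3)) = -12
g[-4,-3,-1,1] = (-12 - (-32)) / (1 - (-4)) = 4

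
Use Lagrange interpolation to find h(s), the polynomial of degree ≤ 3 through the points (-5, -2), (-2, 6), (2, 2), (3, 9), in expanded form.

h(s) = (223/840)s^3 + (45/56)s^2 - (433/210)s + 11/14

Build the Lagrange basis polynomials:
L_0(s) = (s + 2)(s - 2)(s - 3) / [-168] = -(1/168)s^3 + (1/56)s^2 + (1/42)s - 1/14
L_1(s) = (s + 5)(s - 2)(s - 3) / [60] = (1/60)s^3 - (19/60)s + 1/2
L_2(s) = (s + 5)(s + 2)(s - 3) / [-28] = -(1/28)s^3 - (1/7)s^2 + (11/28)s + 15/14
L_3(s) = (s + 5)(s + 2)(s - 2) / [40] = (1/40)s^3 + (1/8)s^2 - (1/10)s - 1/2
h(s) = (-2)·L_0 + 6·L_1 + 2·L_2 + 9·L_3
  (-2)·L_0(s) = (1/84)s^3 - (1/28)s^2 - (1/21)s + 1/7
  6·L_1(s) = (1/10)s^3 - (19/10)s + 3
  2·L_2(s) = -(1/14)s^3 - (2/7)s^2 + (11/14)s + 15/7
  9·L_3(s) = (9/40)s^3 + (9/8)s^2 - (9/10)s - 9/2
Adding term by term: (223/840)s^3 + (45/56)s^2 - (433/210)s + 11/14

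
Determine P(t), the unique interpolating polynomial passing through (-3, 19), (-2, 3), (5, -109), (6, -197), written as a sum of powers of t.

Build the Lagrange basis polynomials:
L_0(t) = (t + 2)(t - 5)(t - 6) / [-72] = -(1/72)t^3 + (1/8)t^2 - (1/9)t - 5/6
L_1(t) = (t + 3)(t - 5)(t - 6) / [56] = (1/56)t^3 - (1/7)t^2 - (3/56)t + 45/28
L_2(t) = (t + 3)(t + 2)(t - 6) / [-56] = -(1/56)t^3 + (1/56)t^2 + (3/7)t + 9/14
L_3(t) = (t + 3)(t + 2)(t - 5) / [72] = (1/72)t^3 - (19/72)t - 5/12
P(t) = 19·L_0 + 3·L_1 + (-109)·L_2 + (-197)·L_3
  19·L_0(t) = -(19/72)t^3 + (19/8)t^2 - (19/9)t - 95/6
  3·L_1(t) = (3/56)t^3 - (3/7)t^2 - (9/56)t + 135/28
  (-109)·L_2(t) = (109/56)t^3 - (109/56)t^2 - (327/7)t - 981/14
  (-197)·L_3(t) = -(197/72)t^3 + (3743/72)t + 985/12
Adding term by term: -t^3 + 3t + 1

P(t) = -t^3 + 3t + 1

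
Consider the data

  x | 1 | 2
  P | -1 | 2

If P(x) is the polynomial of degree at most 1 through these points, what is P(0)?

-4

L_0(0) = (-2)/[(-1)] = 2
L_1(0) = (-1)/[(1)] = -1
Sum: (-1)·(2) + 2·(-1) = -4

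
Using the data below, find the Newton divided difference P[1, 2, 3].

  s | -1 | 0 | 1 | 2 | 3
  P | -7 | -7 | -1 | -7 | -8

5/2

P[1,2] = (-7 - (-1)) / (2 - 1) = -6
P[2,3] = (-8 - (-7)) / (3 - 2) = -1
P[1,2,3] = (-1 - (-6)) / (3 - 1) = 5/2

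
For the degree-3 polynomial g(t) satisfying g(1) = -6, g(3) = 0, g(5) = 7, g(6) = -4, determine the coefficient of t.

L_0(t) = (t - 3)(t - 5)(t - 6) / [-40] = -(1/40)t^3 + (7/20)t^2 - (63/40)t + 9/4
L_1(t) = (t - 1)(t - 5)(t - 6) / [12] = (1/12)t^3 - t^2 + (41/12)t - 5/2
L_2(t) = (t - 1)(t - 3)(t - 6) / [-8] = -(1/8)t^3 + (5/4)t^2 - (27/8)t + 9/4
L_3(t) = (t - 1)(t - 3)(t - 5) / [15] = (1/15)t^3 - (3/5)t^2 + (23/15)t - 1
g(t) = (-6)·L_0 + 0·L_1 + 7·L_2 + (-4)·L_3
Only the coefficient of t is needed; take it from each L_i and combine:
(-6)·(-63/40) + 0·(41/12) + 7·(-27/8) + (-4)·(23/15) = -2437/120

-2437/120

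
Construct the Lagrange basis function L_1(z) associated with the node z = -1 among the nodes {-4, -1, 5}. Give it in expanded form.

L_1(z) = (z + 4)(z - 5) / [(3)·(-6)]
       = (z^2 - z - 20) / (-18)

L_1(z) = -(1/18)z^2 + (1/18)z + 10/9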